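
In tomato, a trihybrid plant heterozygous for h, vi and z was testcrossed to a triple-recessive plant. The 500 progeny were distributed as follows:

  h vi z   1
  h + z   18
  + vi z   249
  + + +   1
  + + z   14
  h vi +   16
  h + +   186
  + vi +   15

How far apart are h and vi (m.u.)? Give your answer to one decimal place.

The two most frequent reciprocal classes, + vi z and h + +, are the parental types, so the F1 was + vi z / h + +.
The two rarest classes, h vi z and + + +, are the double crossovers. Comparing them with the parentals, only the h allele has switched, so h is the middle locus and the order is z – h – vi.
Crossovers in the h–vi interval produce the single-crossover classes + + z and h vi + (14 + 16 = 30) plus the double crossovers (2).
RF(h–vi) = (30 + 2) / 500 = 32/500 = 0.0640 → 6.4 m.u.

6.4 m.u.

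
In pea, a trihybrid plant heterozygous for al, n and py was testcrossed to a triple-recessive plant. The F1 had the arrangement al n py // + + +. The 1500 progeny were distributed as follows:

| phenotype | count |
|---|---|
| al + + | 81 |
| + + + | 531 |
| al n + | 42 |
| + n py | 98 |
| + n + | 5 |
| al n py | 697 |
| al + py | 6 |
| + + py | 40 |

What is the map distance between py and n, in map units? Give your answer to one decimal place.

The two rarest classes, al + py and + n +, are the double crossovers. Comparing them with the parentals, only the n allele has switched, so n is the middle locus and the order is py – n – al.
Crossovers in the py–n interval produce the single-crossover classes al n + and + + py (42 + 40 = 82) plus the double crossovers (11).
RF(py–n) = (82 + 11) / 1500 = 93/1500 = 0.0620 → 6.2 map units.

6.2 map units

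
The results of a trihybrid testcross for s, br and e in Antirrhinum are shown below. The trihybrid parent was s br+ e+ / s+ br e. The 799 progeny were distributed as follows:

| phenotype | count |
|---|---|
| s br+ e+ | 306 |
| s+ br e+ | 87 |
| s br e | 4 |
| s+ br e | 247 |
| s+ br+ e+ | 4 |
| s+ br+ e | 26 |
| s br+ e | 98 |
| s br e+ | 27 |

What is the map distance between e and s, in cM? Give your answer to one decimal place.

24.2 cM

The two rarest classes, s+ br+ e+ and s br e, are the double crossovers. Comparing them with the parentals, only the s allele has switched, so s is the middle locus and the order is br – s – e.
Crossovers in the s–e interval produce the single-crossover classes s br+ e and s+ br e+ (98 + 87 = 185) plus the double crossovers (8).
RF(s–e) = (185 + 8) / 799 = 193/799 = 0.2416 → 24.2 cM.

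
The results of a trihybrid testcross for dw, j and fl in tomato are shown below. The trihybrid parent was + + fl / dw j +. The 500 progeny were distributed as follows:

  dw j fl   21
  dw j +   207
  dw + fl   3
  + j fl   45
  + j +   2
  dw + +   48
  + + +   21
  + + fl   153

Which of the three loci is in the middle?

The two rarest classes, dw + fl and + j +, are the double crossovers. Comparing them with the parentals, only the dw allele has switched, so dw is the middle locus and the order is j – dw – fl.

dw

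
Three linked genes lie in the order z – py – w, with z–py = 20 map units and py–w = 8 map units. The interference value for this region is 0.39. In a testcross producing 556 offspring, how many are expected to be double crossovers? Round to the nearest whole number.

Map distances give recombination frequencies of 0.200 and 0.080 for the two intervals.
With interference 0.39 (so coincidence = 0.61), expected double-crossover frequency = 0.200 × 0.080 × 0.61 = 0.00976.
Expected number = 0.00976 × 556 = 5.43 ≈ 5.

5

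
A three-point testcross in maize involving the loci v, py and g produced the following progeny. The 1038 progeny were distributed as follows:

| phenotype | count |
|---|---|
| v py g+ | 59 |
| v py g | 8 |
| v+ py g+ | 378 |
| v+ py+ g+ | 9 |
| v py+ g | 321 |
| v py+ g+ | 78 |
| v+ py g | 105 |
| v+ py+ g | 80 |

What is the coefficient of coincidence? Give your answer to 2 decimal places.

The two most frequent reciprocal classes, v+ py g+ and v py+ g, are the parental types, so the F1 was v+ py g+ / v py+ g.
The two rarest classes, v+ py+ g+ and v py g, are the double crossovers. Comparing them with the parentals, only the py allele has switched, so py is the middle locus and the order is v – py – g.
v–py: (139 + 17)/1038 = 0.1503; py–g: (183 + 17)/1038 = 0.1927.
Expected DCO frequency = 0.1503 × 0.1927 ≈ 0.02896; observed = 17/1038 ≈ 0.01638.
Coefficient of coincidence = 0.01638/0.02896 ≈ 0.57.

0.57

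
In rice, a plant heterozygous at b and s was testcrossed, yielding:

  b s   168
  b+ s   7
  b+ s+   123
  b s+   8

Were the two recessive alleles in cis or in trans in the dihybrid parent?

The two most frequent classes are b+ s+ (123) and b s (168); these are the parental (non-recombinant) types.
So the F1 carried b+ s+ on one chromosome and b s on the other — the recessive alleles are on the same chromosome (cis / coupling).

cis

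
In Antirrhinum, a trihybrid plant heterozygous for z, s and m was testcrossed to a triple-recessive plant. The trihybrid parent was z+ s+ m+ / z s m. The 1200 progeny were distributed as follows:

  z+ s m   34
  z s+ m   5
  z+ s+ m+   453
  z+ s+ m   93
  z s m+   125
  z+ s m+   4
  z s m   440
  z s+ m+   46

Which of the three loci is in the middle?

s

The two rarest classes, z+ s m+ and z s+ m, are the double crossovers. Comparing them with the parentals, only the s allele has switched, so s is the middle locus and the order is z – s – m.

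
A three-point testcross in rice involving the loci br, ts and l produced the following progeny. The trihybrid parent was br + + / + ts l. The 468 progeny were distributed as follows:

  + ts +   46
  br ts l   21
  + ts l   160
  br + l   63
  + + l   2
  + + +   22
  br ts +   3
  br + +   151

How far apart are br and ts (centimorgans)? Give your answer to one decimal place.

The two rarest classes, br ts + and + + l, are the double crossovers. Comparing them with the parentals, only the ts allele has switched, so ts is the middle locus and the order is l – ts – br.
Crossovers in the ts–br interval produce the single-crossover classes + + + and br ts l (22 + 21 = 43) plus the double crossovers (5).
RF(ts–br) = (43 + 5) / 468 = 48/468 = 0.1026 → 10.3 centimorgans.

10.3 centimorgans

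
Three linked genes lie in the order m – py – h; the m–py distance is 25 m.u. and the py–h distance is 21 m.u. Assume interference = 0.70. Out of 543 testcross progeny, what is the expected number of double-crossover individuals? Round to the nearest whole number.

Map distances give recombination frequencies of 0.250 and 0.210 for the two intervals.
With interference 0.70 (so coincidence = 0.30), expected double-crossover frequency = 0.250 × 0.210 × 0.30 = 0.01575.
Expected number = 0.01575 × 543 = 8.55 ≈ 9.

9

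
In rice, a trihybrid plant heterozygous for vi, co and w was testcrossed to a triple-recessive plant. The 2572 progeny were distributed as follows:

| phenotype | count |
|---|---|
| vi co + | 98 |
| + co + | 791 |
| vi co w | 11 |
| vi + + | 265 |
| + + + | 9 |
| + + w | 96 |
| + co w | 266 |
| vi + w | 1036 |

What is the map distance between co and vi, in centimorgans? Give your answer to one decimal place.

The two most frequent reciprocal classes, + co + and vi + w, are the parental types, so the F1 was + co + / vi + w.
The two rarest classes, + + + and vi co w, are the double crossovers. Comparing them with the parentals, only the co allele has switched, so co is the middle locus and the order is vi – co – w.
Crossovers in the vi–co interval produce the single-crossover classes vi co + and + + w (98 + 96 = 194) plus the double crossovers (20).
RF(vi–co) = (194 + 20) / 2572 = 214/2572 = 0.0832 → 8.3 centimorgans.

8.3 centimorgans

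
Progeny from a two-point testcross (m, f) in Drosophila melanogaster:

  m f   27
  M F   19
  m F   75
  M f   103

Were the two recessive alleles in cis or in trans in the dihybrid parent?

The two most frequent classes are M f (103) and m F (75); these are the parental (non-recombinant) types.
So the F1 carried M f on one chromosome and m F on the other — the recessive alleles are on opposite chromosomes (trans / repulsion).

trans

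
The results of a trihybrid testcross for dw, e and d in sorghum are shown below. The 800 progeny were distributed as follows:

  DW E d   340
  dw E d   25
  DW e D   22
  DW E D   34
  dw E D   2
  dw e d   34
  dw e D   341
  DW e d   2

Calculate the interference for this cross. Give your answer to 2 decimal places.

The two most frequent reciprocal classes, DW E d and dw e D, are the parental types, so the F1 was DW E d / dw e D.
The two rarest classes, DW e d and dw E D, are the double crossovers. Comparing them with the parentals, only the e allele has switched, so e is the middle locus and the order is d – e – dw.
d–e: (68 + 4)/800 = 0.0900; e–dw: (47 + 4)/800 = 0.0638.
Expected DCO frequency = 0.0900 × 0.0638 ≈ 0.00574; observed = 4/800 ≈ 0.00500.
Coefficient of coincidence = 0.00500/0.00574 ≈ 0.87; interference = 1 − 0.87 = 0.13.

0.13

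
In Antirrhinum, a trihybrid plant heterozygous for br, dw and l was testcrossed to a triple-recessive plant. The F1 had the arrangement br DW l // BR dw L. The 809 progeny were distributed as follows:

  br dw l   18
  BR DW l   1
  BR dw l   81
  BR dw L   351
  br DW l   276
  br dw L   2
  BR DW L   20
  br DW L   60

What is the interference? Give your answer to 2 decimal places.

The two rarest classes, BR DW l and br dw L, are the double crossovers. Comparing them with the parentals, only the br allele has switched, so br is the middle locus and the order is dw – br – l.
dw–br: (38 + 3)/809 = 0.0507; br–l: (141 + 3)/809 = 0.1780.
Expected DCO frequency = 0.0507 × 0.1780 ≈ 0.00902; observed = 3/809 ≈ 0.00371.
Coefficient of coincidence = 0.00371/0.00902 ≈ 0.41; interference = 1 − 0.41 = 0.59.

0.59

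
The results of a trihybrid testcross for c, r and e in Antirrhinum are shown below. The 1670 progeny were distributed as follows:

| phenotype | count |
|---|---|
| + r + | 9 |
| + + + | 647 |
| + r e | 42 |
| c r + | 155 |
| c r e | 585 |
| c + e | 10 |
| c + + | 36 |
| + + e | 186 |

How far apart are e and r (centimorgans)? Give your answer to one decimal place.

21.6 centimorgans

The two most frequent reciprocal classes, c r e and + + +, are the parental types, so the F1 was c r e / + + +.
The two rarest classes, c + e and + r +, are the double crossovers. Comparing them with the parentals, only the r allele has switched, so r is the middle locus and the order is c – r – e.
Crossovers in the r–e interval produce the single-crossover classes c r + and + + e (155 + 186 = 341) plus the double crossovers (19).
RF(r–e) = (341 + 19) / 1670 = 360/1670 = 0.2156 → 21.6 centimorgans.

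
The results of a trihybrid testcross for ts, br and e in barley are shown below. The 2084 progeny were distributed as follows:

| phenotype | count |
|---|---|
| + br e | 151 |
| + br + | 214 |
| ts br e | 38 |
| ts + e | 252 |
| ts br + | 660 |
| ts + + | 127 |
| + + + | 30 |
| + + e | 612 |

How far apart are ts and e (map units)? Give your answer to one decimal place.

The two most frequent reciprocal classes, ts br + and + + e, are the parental types, so the F1 was ts br + / + + e.
The two rarest classes, ts br e and + + +, are the double crossovers. Comparing them with the parentals, only the e allele has switched, so e is the middle locus and the order is ts – e – br.
Crossovers in the ts–e interval produce the single-crossover classes + br + and ts + e (214 + 252 = 466) plus the double crossovers (68).
RF(ts–e) = (466 + 68) / 2084 = 534/2084 = 0.2562 → 25.6 map units.

25.6 map units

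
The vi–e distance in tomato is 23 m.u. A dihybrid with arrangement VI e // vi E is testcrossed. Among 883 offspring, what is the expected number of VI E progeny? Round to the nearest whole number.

A map distance of 23 m.u. corresponds to a recombination frequency of 0.230.
The F1 is VI e / vi E, so VI E is a recombinant gamete class with expected frequency r/2 = 0.230/2 = 0.1150.
Expected number = 0.1150 × 883 = 101.55 ≈ 102.

102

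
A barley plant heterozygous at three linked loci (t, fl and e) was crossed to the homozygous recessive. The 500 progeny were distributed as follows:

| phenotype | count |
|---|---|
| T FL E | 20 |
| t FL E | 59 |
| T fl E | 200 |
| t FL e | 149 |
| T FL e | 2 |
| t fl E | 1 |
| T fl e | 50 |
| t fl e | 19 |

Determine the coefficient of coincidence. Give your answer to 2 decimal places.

The two most frequent reciprocal classes, t FL e and T fl E, are the parental types, so the F1 was t FL e / T fl E.
The two rarest classes, T FL e and t fl E, are the double crossovers. Comparing them with the parentals, only the t allele has switched, so t is the middle locus and the order is e – t – fl.
e–t: (109 + 3)/500 = 0.2240; t–fl: (39 + 3)/500 = 0.0840.
Expected DCO frequency = 0.2240 × 0.0840 ≈ 0.01882; observed = 3/500 ≈ 0.00600.
Coefficient of coincidence = 0.00600/0.01882 ≈ 0.32.

0.32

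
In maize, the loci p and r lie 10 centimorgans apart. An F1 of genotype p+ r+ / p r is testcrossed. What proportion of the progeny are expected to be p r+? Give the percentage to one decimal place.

A map distance of 10 centimorgans corresponds to a recombination frequency of 0.100.
The F1 is p+ r+ / p r, so p r+ is a recombinant gamete class with expected frequency r/2 = 0.100/2 = 0.0500.
That is 0.0500 = 5.0% of the progeny.

5.0%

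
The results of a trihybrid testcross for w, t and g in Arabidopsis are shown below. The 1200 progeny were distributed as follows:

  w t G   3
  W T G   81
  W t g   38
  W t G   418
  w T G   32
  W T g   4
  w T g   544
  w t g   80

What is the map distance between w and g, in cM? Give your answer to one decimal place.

6.4 cM

The two most frequent reciprocal classes, W t G and w T g, are the parental types, so the F1 was W t G / w T g.
The two rarest classes, w t G and W T g, are the double crossovers. Comparing them with the parentals, only the w allele has switched, so w is the middle locus and the order is t – w – g.
Crossovers in the w–g interval produce the single-crossover classes W t g and w T G (38 + 32 = 70) plus the double crossovers (7).
RF(w–g) = (70 + 7) / 1200 = 77/1200 = 0.0642 → 6.4 cM.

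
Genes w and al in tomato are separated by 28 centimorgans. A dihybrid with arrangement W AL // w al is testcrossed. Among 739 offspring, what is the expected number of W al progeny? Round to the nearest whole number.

103

A map distance of 28 centimorgans corresponds to a recombination frequency of 0.280.
The F1 is W AL / w al, so W al is a recombinant gamete class with expected frequency r/2 = 0.280/2 = 0.1400.
Expected number = 0.1400 × 739 = 103.46 ≈ 103.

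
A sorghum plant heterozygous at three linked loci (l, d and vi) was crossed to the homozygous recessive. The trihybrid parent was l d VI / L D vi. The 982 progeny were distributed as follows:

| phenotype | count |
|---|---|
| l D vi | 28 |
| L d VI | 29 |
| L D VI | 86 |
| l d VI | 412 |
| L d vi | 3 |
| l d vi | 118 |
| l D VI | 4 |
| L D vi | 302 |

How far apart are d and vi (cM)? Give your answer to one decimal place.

The two rarest classes, l D VI and L d vi, are the double crossovers. Comparing them with the parentals, only the d allele has switched, so d is the middle locus and the order is l – d – vi.
Crossovers in the d–vi interval produce the single-crossover classes l d vi and L D VI (118 + 86 = 204) plus the double crossovers (7).
RF(d–vi) = (204 + 7) / 982 = 211/982 = 0.2149 → 21.5 cM.

21.5 cM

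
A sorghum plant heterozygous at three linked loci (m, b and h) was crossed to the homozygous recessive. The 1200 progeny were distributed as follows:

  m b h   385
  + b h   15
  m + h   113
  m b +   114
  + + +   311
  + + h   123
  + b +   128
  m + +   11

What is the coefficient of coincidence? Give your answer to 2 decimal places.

0.44

The two most frequent reciprocal classes, m b h and + + +, are the parental types, so the F1 was m b h / + + +.
The two rarest classes, + b h and m + +, are the double crossovers. Comparing them with the parentals, only the m allele has switched, so m is the middle locus and the order is b – m – h.
b–m: (241 + 26)/1200 = 0.2225; m–h: (237 + 26)/1200 = 0.2192.
Expected DCO frequency = 0.2225 × 0.2192 ≈ 0.04877; observed = 26/1200 ≈ 0.02167.
Coefficient of coincidence = 0.02167/0.04877 ≈ 0.44.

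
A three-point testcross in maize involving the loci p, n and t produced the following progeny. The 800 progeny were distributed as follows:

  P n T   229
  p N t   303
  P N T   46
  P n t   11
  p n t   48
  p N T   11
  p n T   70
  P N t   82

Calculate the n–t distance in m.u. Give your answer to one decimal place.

The two most frequent reciprocal classes, p N t and P n T, are the parental types, so the F1 was p N t / P n T.
The two rarest classes, p N T and P n t, are the double crossovers. Comparing them with the parentals, only the t allele has switched, so t is the middle locus and the order is n – t – p.
Crossovers in the n–t interval produce the single-crossover classes p n t and P N T (48 + 46 = 94) plus the double crossovers (22).
RF(n–t) = (94 + 22) / 800 = 116/800 = 0.1450 → 14.5 m.u.

14.5 m.u.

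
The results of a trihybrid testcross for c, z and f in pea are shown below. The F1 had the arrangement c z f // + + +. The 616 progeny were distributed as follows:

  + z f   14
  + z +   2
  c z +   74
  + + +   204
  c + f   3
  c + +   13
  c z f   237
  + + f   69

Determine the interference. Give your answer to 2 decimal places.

The two rarest classes, c + f and + z +, are the double crossovers. Comparing them with the parentals, only the z allele has switched, so z is the middle locus and the order is c – z – f.
c–z: (27 + 5)/616 = 0.0519; z–f: (143 + 5)/616 = 0.2403.
Expected DCO frequency = 0.0519 × 0.2403 ≈ 0.01247; observed = 5/616 ≈ 0.00812.
Coefficient of coincidence = 0.00812/0.01247 ≈ 0.65; interference = 1 − 0.65 = 0.35.

0.35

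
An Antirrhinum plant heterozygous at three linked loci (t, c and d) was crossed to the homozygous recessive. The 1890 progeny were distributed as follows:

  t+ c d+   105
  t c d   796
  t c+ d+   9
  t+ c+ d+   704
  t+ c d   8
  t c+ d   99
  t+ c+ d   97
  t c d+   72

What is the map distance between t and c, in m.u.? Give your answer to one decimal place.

The two most frequent reciprocal classes, t+ c+ d+ and t c d, are the parental types, so the F1 was t+ c+ d+ / t c d.
The two rarest classes, t c+ d+ and t+ c d, are the double crossovers. Comparing them with the parentals, only the t allele has switched, so t is the middle locus and the order is c – t – d.
Crossovers in the c–t interval produce the single-crossover classes t+ c d+ and t c+ d (105 + 99 = 204) plus the double crossovers (17).
RF(c–t) = (204 + 17) / 1890 = 221/1890 = 0.1169 → 11.7 m.u.

11.7 m.u.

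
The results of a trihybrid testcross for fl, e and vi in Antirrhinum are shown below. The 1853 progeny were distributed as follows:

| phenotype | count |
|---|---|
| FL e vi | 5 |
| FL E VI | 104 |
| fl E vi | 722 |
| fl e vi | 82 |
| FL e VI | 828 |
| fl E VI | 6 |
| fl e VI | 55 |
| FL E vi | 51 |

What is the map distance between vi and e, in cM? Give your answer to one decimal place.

10.6 cM

The two most frequent reciprocal classes, FL e VI and fl E vi, are the parental types, so the F1 was FL e VI / fl E vi.
The two rarest classes, FL e vi and fl E VI, are the double crossovers. Comparing them with the parentals, only the vi allele has switched, so vi is the middle locus and the order is e – vi – fl.
Crossovers in the e–vi interval produce the single-crossover classes FL E VI and fl e vi (104 + 82 = 186) plus the double crossovers (11).
RF(e–vi) = (186 + 11) / 1853 = 197/1853 = 0.1063 → 10.6 cM.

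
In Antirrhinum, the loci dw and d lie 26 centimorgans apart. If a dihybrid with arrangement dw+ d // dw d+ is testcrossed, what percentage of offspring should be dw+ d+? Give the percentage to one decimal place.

A map distance of 26 centimorgans corresponds to a recombination frequency of 0.260.
The F1 is dw+ d / dw d+, so dw+ d+ is a recombinant gamete class with expected frequency r/2 = 0.260/2 = 0.1300.
That is 0.1300 = 13.0% of the progeny.

13.0%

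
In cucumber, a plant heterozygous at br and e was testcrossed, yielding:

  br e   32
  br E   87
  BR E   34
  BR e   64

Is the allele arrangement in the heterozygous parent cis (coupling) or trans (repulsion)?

The two most frequent classes are BR e (64) and br E (87); these are the parental (non-recombinant) types.
So the F1 carried BR e on one chromosome and br E on the other — the recessive alleles are on opposite chromosomes (trans / repulsion).

trans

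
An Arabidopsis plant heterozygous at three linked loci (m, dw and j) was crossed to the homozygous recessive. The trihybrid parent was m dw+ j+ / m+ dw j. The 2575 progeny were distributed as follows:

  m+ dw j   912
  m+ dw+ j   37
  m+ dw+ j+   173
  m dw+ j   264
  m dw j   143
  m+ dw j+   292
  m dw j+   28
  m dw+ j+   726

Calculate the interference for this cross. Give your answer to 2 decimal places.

0.29

The two rarest classes, m dw j+ and m+ dw+ j, are the double crossovers. Comparing them with the parentals, only the dw allele has switched, so dw is the middle locus and the order is m – dw – j.
m–dw: (316 + 65)/2575 = 0.1480; dw–j: (556 + 65)/2575 = 0.2412.
Expected DCO frequency = 0.1480 × 0.2412 ≈ 0.03570; observed = 65/2575 ≈ 0.02524.
Coefficient of coincidence = 0.02524/0.03570 ≈ 0.71; interference = 1 − 0.71 = 0.29.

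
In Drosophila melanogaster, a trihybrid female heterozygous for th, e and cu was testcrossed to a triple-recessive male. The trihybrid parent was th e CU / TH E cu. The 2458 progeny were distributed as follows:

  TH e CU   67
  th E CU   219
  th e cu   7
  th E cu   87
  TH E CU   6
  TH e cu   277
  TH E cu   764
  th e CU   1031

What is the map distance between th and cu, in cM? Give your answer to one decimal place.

6.8 cM

The two rarest classes, th e cu and TH E CU, are the double crossovers. Comparing them with the parentals, only the cu allele has switched, so cu is the middle locus and the order is th – cu – e.
Crossovers in the th–cu interval produce the single-crossover classes TH e CU and th E cu (67 + 87 = 154) plus the double crossovers (13).
RF(th–cu) = (154 + 13) / 2458 = 167/2458 = 0.0679 → 6.8 cM.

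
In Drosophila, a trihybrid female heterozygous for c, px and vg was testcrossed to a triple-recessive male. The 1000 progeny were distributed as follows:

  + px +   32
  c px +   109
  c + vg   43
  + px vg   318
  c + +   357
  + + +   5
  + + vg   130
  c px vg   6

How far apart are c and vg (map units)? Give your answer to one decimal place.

8.6 map units

The two most frequent reciprocal classes, + px vg and c + +, are the parental types, so the F1 was + px vg / c + +.
The two rarest classes, c px vg and + + +, are the double crossovers. Comparing them with the parentals, only the c allele has switched, so c is the middle locus and the order is vg – c – px.
Crossovers in the vg–c interval produce the single-crossover classes + px + and c + vg (32 + 43 = 75) plus the double crossovers (11).
RF(vg–c) = (75 + 11) / 1000 = 86/1000 = 0.0860 → 8.6 map units.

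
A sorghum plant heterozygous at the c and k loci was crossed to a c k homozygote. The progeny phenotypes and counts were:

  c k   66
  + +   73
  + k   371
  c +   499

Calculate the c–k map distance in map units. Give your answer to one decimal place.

13.8 map units

The two most frequent classes, + k (371) and c + (499), are the parental types, so the F1 was + k / c +.
The recombinant classes are + + and c k: 73 + 66 = 139.
Recombination frequency = 139/1009 = 0.1378 ≈ 13.8%, i.e. 13.8 map units.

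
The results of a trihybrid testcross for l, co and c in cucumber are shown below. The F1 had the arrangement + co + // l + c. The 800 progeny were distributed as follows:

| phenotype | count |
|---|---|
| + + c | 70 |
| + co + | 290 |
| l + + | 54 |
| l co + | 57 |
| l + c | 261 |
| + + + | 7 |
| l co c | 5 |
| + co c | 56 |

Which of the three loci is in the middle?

co

The two rarest classes, + + + and l co c, are the double crossovers. Comparing them with the parentals, only the co allele has switched, so co is the middle locus and the order is l – co – c.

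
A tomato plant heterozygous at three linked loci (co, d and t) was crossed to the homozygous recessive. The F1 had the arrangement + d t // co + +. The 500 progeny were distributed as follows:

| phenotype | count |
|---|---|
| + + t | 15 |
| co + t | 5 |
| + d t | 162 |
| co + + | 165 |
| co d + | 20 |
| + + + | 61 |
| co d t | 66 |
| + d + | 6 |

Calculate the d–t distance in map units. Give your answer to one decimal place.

9.2 map units

The two rarest classes, + d + and co + t, are the double crossovers. Comparing them with the parentals, only the t allele has switched, so t is the middle locus and the order is co – t – d.
Crossovers in the t–d interval produce the single-crossover classes + + t and co d + (15 + 20 = 35) plus the double crossovers (11).
RF(t–d) = (35 + 11) / 500 = 46/500 = 0.0920 → 9.2 map units.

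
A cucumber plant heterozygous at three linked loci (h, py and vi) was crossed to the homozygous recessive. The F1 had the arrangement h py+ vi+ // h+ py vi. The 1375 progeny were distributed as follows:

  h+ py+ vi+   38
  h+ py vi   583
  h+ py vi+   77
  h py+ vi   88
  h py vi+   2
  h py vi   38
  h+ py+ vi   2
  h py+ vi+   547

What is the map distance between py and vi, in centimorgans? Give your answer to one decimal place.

12.3 centimorgans

The two rarest classes, h py vi+ and h+ py+ vi, are the double crossovers. Comparing them with the parentals, only the py allele has switched, so py is the middle locus and the order is vi – py – h.
Crossovers in the vi–py interval produce the single-crossover classes h py+ vi and h+ py vi+ (88 + 77 = 165) plus the double crossovers (4).
RF(vi–py) = (165 + 4) / 1375 = 169/1375 = 0.1229 → 12.3 centimorgans.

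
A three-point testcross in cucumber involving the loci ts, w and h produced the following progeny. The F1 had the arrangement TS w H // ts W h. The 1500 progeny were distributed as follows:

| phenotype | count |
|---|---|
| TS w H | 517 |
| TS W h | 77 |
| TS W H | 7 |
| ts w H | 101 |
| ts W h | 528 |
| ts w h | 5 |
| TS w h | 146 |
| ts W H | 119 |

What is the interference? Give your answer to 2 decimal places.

0.66

The two rarest classes, TS W H and ts w h, are the double crossovers. Comparing them with the parentals, only the w allele has switched, so w is the middle locus and the order is ts – w – h.
ts–w: (178 + 12)/1500 = 0.1267; w–h: (265 + 12)/1500 = 0.1847.
Expected DCO frequency = 0.1267 × 0.1847 ≈ 0.02340; observed = 12/1500 ≈ 0.00800.
Coefficient of coincidence = 0.00800/0.02340 ≈ 0.34; interference = 1 − 0.34 = 0.66.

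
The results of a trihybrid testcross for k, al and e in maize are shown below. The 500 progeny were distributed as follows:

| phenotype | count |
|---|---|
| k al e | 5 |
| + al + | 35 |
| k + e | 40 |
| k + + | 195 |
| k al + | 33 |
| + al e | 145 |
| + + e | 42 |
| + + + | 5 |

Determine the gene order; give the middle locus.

k

The two most frequent reciprocal classes, + al e and k + +, are the parental types, so the F1 was + al e / k + +.
The two rarest classes, k al e and + + +, are the double crossovers. Comparing them with the parentals, only the k allele has switched, so k is the middle locus and the order is e – k – al.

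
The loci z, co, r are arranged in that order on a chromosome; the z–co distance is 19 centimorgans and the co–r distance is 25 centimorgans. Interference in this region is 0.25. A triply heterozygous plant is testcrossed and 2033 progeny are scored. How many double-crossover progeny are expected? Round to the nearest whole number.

72

Map distances give recombination frequencies of 0.190 and 0.250 for the two intervals.
With interference 0.25 (so coincidence = 0.75), expected double-crossover frequency = 0.190 × 0.250 × 0.75 = 0.03563.
Expected number = 0.03563 × 2033 = 72.43 ≈ 72.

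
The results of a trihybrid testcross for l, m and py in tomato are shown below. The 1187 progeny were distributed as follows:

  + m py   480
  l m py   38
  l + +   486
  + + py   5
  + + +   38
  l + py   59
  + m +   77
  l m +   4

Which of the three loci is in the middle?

The two most frequent reciprocal classes, l + + and + m py, are the parental types, so the F1 was l + + / + m py.
The two rarest classes, l m + and + + py, are the double crossovers. Comparing them with the parentals, only the m allele has switched, so m is the middle locus and the order is l – m – py.

m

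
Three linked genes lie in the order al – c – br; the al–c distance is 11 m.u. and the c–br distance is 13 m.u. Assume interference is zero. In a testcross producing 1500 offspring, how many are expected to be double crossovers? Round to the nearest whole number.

21

Map distances give recombination frequencies of 0.110 and 0.130 for the two intervals.
With no interference, expected double-crossover frequency = 0.110 × 0.130 = 0.01430.
Expected number = 0.01430 × 1500 = 21.45 ≈ 21.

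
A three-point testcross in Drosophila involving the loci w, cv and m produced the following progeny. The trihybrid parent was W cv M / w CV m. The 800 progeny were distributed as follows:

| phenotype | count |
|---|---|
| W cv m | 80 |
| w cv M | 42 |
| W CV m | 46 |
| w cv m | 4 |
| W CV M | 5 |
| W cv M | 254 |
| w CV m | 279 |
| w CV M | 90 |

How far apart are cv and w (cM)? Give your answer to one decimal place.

The two rarest classes, W CV M and w cv m, are the double crossovers. Comparing them with the parentals, only the cv allele has switched, so cv is the middle locus and the order is m – cv – w.
Crossovers in the cv–w interval produce the single-crossover classes w cv M and W CV m (42 + 46 = 88) plus the double crossovers (9).
RF(cv–w) = (88 + 9) / 800 = 97/800 = 0.1212 → 12.1 cM.

12.1 cM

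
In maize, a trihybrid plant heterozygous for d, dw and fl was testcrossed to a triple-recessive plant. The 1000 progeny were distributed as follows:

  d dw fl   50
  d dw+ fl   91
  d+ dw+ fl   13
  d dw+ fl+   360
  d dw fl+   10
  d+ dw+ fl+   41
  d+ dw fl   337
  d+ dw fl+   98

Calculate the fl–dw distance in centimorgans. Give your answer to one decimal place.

21.2 centimorgans

The two most frequent reciprocal classes, d+ dw fl and d dw+ fl+, are the parental types, so the F1 was d+ dw fl / d dw+ fl+.
The two rarest classes, d+ dw+ fl and d dw fl+, are the double crossovers. Comparing them with the parentals, only the dw allele has switched, so dw is the middle locus and the order is fl – dw – d.
Crossovers in the fl–dw interval produce the single-crossover classes d+ dw fl+ and d dw+ fl (98 + 91 = 189) plus the double crossovers (23).
RF(fl–dw) = (189 + 23) / 1000 = 212/1000 = 0.2120 → 21.2 centimorgans.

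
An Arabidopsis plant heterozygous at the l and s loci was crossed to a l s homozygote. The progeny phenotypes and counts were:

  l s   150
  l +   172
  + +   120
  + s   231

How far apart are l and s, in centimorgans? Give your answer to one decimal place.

The two most frequent classes, + s (231) and l + (172), are the parental types, so the F1 was + s / l +.
The recombinant classes are + + and l s: 120 + 150 = 270.
Recombination frequency = 270/673 = 0.4012 ≈ 40.1%, i.e. 40.1 centimorgans.

40.1 centimorgans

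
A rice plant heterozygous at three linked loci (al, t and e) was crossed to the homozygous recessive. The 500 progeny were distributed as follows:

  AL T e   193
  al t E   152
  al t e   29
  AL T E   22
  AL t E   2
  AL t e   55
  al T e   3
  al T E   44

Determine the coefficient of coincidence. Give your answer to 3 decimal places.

0.429

The two most frequent reciprocal classes, AL T e and al t E, are the parental types, so the F1 was AL T e / al t E.
The two rarest classes, al T e and AL t E, are the double crossovers. Comparing them with the parentals, only the al allele has switched, so al is the middle locus and the order is e – al – t.
e–al: (51 + 5)/500 = 0.1120; al–t: (99 + 5)/500 = 0.2080.
Expected DCO frequency = 0.1120 × 0.2080 ≈ 0.02330; observed = 5/500 ≈ 0.01000.
Coefficient of coincidence = 0.01000/0.02330 ≈ 0.429.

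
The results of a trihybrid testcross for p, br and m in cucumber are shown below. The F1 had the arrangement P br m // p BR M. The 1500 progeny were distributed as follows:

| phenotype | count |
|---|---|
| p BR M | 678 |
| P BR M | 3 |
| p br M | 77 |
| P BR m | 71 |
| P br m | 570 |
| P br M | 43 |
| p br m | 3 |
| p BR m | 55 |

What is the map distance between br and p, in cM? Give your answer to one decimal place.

The two rarest classes, p br m and P BR M, are the double crossovers. Comparing them with the parentals, only the p allele has switched, so p is the middle locus and the order is br – p – m.
Crossovers in the br–p interval produce the single-crossover classes P BR m and p br M (71 + 77 = 148) plus the double crossovers (6).
RF(br–p) = (148 + 6) / 1500 = 154/1500 = 0.1027 → 10.3 cM.

10.3 cM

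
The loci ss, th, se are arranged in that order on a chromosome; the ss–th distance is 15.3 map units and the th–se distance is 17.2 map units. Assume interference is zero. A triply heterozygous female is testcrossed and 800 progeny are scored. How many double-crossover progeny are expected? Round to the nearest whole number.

Map distances give recombination frequencies of 0.153 and 0.172 for the two intervals.
With no interference, expected double-crossover frequency = 0.153 × 0.172 = 0.02632.
Expected number = 0.02632 × 800 = 21.05 ≈ 21.

21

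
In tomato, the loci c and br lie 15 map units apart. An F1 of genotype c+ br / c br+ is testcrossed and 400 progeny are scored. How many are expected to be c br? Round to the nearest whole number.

30

A map distance of 15 map units corresponds to a recombination frequency of 0.150.
The F1 is c+ br / c br+, so c br is a recombinant gamete class with expected frequency r/2 = 0.150/2 = 0.0750.
Expected number = 0.0750 × 400 = 30.00 ≈ 30.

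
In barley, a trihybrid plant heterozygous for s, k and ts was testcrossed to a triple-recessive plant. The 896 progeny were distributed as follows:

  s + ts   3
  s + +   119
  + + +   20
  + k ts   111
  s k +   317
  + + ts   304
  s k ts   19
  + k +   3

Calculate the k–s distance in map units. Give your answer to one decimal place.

The two most frequent reciprocal classes, s k + and + + ts, are the parental types, so the F1 was s k + / + + ts.
The two rarest classes, + k + and s + ts, are the double crossovers. Comparing them with the parentals, only the s allele has switched, so s is the middle locus and the order is k – s – ts.
Crossovers in the k–s interval produce the single-crossover classes s + + and + k ts (119 + 111 = 230) plus the double crossovers (6).
RF(k–s) = (230 + 6) / 896 = 236/896 = 0.2634 → 26.3 map units.

26.3 map units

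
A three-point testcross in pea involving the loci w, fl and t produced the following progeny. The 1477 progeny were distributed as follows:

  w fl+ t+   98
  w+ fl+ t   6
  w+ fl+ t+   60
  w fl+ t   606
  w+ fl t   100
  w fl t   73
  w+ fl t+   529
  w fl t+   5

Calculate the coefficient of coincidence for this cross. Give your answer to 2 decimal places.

The two most frequent reciprocal classes, w fl+ t and w+ fl t+, are the parental types, so the F1 was w fl+ t / w+ fl t+.
The two rarest classes, w+ fl+ t and w fl t+, are the double crossovers. Comparing them with the parentals, only the w allele has switched, so w is the middle locus and the order is fl – w – t.
fl–w: (133 + 11)/1477 = 0.0975; w–t: (198 + 11)/1477 = 0.1415.
Expected DCO frequency = 0.0975 × 0.1415 ≈ 0.01380; observed = 11/1477 ≈ 0.00745.
Coefficient of coincidence = 0.00745/0.01380 ≈ 0.54.

0.54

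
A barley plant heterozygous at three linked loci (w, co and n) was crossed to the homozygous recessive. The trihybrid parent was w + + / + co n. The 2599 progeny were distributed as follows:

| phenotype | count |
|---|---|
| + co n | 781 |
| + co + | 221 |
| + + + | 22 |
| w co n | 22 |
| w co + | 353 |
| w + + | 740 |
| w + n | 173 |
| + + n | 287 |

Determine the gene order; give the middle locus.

w

The two rarest classes, + + + and w co n, are the double crossovers. Comparing them with the parentals, only the w allele has switched, so w is the middle locus and the order is co – w – n.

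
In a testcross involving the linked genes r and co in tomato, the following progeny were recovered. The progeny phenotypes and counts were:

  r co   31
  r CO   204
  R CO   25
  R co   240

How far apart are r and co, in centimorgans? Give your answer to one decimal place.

The two most frequent classes, R co (240) and r CO (204), are the parental types, so the F1 was R co / r CO.
The recombinant classes are R CO and r co: 25 + 31 = 56.
Recombination frequency = 56/500 = 0.1120 ≈ 11.2%, i.e. 11.2 centimorgans.

11.2 centimorgans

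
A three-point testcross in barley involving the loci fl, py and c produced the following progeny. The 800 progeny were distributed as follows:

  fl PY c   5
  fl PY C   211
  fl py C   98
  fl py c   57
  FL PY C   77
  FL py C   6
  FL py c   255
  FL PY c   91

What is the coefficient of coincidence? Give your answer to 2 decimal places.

0.30

The two most frequent reciprocal classes, FL py c and fl PY C, are the parental types, so the F1 was FL py c / fl PY C.
The two rarest classes, FL py C and fl PY c, are the double crossovers. Comparing them with the parentals, only the c allele has switched, so c is the middle locus and the order is fl – c – py.
fl–c: (134 + 11)/800 = 0.1812; c–py: (189 + 11)/800 = 0.2500.
Expected DCO frequency = 0.1812 × 0.2500 ≈ 0.04530; observed = 11/800 ≈ 0.01375.
Coefficient of coincidence = 0.01375/0.04530 ≈ 0.30.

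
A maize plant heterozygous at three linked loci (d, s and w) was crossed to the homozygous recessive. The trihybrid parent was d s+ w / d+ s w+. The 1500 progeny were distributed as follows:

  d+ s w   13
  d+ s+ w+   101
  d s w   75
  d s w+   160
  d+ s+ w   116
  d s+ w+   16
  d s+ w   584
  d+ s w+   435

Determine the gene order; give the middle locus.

The two rarest classes, d s+ w+ and d+ s w, are the double crossovers. Comparing them with the parentals, only the w allele has switched, so w is the middle locus and the order is s – w – d.

w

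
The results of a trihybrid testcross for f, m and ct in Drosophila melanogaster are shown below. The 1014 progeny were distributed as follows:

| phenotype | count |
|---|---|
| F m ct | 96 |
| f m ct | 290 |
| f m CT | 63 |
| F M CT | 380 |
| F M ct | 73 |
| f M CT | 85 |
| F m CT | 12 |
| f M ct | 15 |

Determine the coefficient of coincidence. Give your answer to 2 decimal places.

0.81

The two most frequent reciprocal classes, f m ct and F M CT, are the parental types, so the F1 was f m ct / F M CT.
The two rarest classes, f M ct and F m CT, are the double crossovers. Comparing them with the parentals, only the m allele has switched, so m is the middle locus and the order is f – m – ct.
f–m: (181 + 27)/1014 = 0.2051; m–ct: (136 + 27)/1014 = 0.1607.
Expected DCO frequency = 0.2051 × 0.1607 ≈ 0.03296; observed = 27/1014 ≈ 0.02663.
Coefficient of coincidence = 0.02663/0.03296 ≈ 0.81.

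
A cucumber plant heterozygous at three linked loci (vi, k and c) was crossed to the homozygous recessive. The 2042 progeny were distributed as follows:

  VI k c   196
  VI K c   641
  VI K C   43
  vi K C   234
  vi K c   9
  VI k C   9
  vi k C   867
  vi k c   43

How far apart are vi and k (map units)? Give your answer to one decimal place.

21.9 map units

The two most frequent reciprocal classes, VI K c and vi k C, are the parental types, so the F1 was VI K c / vi k C.
The two rarest classes, vi K c and VI k C, are the double crossovers. Comparing them with the parentals, only the vi allele has switched, so vi is the middle locus and the order is c – vi – k.
Crossovers in the vi–k interval produce the single-crossover classes VI k c and vi K C (196 + 234 = 430) plus the double crossovers (18).
RF(vi–k) = (430 + 18) / 2042 = 448/2042 = 0.2194 → 21.9 map units.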